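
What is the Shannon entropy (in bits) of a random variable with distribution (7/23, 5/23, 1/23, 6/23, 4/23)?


H = -sum(p_i * log2(p_i)). Terms: -(7/23)*log2(7/23) = 0.522324; -(5/23)*log2(5/23) = 0.478616; -(1/23)*log2(1/23) = 0.196677; -(6/23)*log2(6/23) = 0.505722; -(4/23)*log2(4/23) = 0.438880. H = 0.522324 + 0.478616 + 0.196677 + 0.505722 + 0.438880 = 2.1422

2.1422 bits


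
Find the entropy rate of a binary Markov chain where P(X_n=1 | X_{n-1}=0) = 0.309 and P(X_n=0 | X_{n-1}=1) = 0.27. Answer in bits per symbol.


Stationary distribution: pi_0 = p10/(p01+p10) = 0.4663, pi_1 = 0.5337. Entropy rate H' = pi_0*H(p01) + pi_1*H(p10) = 0.4663*0.892 + 0.5337*0.8415 = 0.865

0.865 bits/symbol


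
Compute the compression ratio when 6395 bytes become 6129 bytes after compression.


Ratio = original / compressed = 6395 / 6129 = 1.0434

1.0434


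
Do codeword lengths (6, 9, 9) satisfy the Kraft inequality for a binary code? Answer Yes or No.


Kraft sum = sum(2^(-l_i)) = 0.0195, need <= 1. Result: satisfied (a binary prefix-free code with these lengths exists)

Yes


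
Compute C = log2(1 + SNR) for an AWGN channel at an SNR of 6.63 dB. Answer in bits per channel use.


SNR_linear = 10^(6.63/10) = 4.6026; C = log2(1 + SNR_linear) = log2(1 + 4.6026) = 2.4861

2.4861 bits/channel use


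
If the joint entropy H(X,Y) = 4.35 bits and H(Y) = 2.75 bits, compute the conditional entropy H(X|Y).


H(X|Y) = H(X,Y) - H(Y) = 4.35 - 2.75 = 1.6

1.6 bits


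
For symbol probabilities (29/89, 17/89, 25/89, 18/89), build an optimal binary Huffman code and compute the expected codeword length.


Huffman construction (repeatedly merge the two least-probable nodes; each merge adds 1 bit to every symbol beneath it): 17/89 + 18/89 = 35/89; 25/89 + 29/89 = 54/89; 35/89 + 54/89 = 1. Resulting codeword lengths (in the order the probabilities were given): (2, 2, 2, 2). L_avg = sum(p_i * l_i) = 29/89*2 + 17/89*2 + 25/89*2 + 18/89*2 = 2

2.0 bits


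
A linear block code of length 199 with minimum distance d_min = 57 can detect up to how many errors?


Detection capability = d_min - 1 = 57 - 1 = 56

56 errors


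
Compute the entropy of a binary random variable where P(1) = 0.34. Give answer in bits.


H = -p*log2(p) - (1-p)*log2(1-p). -0.34*log2(0.34) = 0.529174; -0.66*log2(0.66) = 0.395645. H = 0.529174 + 0.395645 = 0.9248

0.9248 bits


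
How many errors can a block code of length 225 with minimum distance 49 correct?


Correction capability = floor((d-1)/2) = floor((49-1)/2) = 24

24 errors


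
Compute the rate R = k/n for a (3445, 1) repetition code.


Rate = k/n = 1/3445

1/3445


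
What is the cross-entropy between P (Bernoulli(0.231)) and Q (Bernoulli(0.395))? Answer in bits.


H(P,Q) = -p*log2(q) - (1-p)*log2(1-q). -0.231*log2(0.395) = 0.309557; -0.769*log2(0.605) = 0.557520. H(P,Q) = 0.309557 + 0.557520 = 0.8671

0.8671 bits


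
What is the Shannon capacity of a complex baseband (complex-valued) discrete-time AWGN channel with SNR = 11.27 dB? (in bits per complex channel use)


SNR_linear = 10^(11.27/10) = 13.3968; C = log2(1 + SNR_linear) = log2(1 + 13.3968) = 3.8477

3.8477 bits/channel use


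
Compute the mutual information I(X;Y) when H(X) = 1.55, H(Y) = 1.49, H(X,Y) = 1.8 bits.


I(X;Y) = H(X) + H(Y) - H(X,Y) = 1.55 + 1.49 - 1.8 = 1.24

1.24 bits


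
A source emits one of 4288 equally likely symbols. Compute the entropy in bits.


H = log2(n) = log2(4288) = 12.0661

12.0661 bits


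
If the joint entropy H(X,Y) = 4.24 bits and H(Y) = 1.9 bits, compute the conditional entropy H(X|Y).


H(X|Y) = H(X,Y) - H(Y) = 4.24 - 1.9 = 2.34

2.34 bits


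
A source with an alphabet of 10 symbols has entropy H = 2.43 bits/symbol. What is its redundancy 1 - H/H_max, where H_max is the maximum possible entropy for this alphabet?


H_max = log2(K) = log2(10) = 3.3219 bits/symbol. Redundancy = 1 - H/H_max = 1 - 2.43/3.3219 = 1 - 0.7315 = 0.2685

0.2685


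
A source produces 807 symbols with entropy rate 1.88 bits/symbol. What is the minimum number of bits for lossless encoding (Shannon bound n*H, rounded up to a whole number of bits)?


Minimum bits >= n * H = 807 * 1.88 = 1517.16, rounded up to a whole number of bits = 1518

1518 bits


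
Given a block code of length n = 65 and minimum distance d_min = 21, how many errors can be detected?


Detection capability = d_min - 1 = 21 - 1 = 20

20 errors


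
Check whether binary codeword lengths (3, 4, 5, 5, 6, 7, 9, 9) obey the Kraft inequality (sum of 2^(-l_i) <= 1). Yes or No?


Kraft sum = sum(2^(-l_i)) = 0.2773, need <= 1. Result: satisfied (a binary prefix-free code with these lengths exists)

Yes


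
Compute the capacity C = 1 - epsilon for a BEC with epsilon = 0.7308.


C = 1 - epsilon = 1 - 0.7308 = 0.2692

0.2692 bits


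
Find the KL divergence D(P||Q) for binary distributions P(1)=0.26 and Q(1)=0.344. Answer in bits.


KL = p*log2(p/q) + (1-p)*log2((1-p)/(1-q)) = 0.26*log2(0.26/0.344) + 0.74*log2(0.74/0.656) = 0.0236

0.0236 bits


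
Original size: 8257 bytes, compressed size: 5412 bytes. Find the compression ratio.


Ratio = original / compressed = 8257 / 5412 = 1.5257

1.5257


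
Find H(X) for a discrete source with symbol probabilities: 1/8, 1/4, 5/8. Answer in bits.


H = -sum(p_i * log2(p_i)). Terms: -(1/8)*log2(1/8) = 0.375000; -(1/4)*log2(1/4) = 0.500000; -(5/8)*log2(5/8) = 0.423795. H = 0.375000 + 0.500000 + 0.423795 = 1.2988

1.2988 bits


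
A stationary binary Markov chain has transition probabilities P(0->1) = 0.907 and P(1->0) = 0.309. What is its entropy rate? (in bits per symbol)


Stationary distribution: pi_0 = p10/(p01+p10) = 0.2541, pi_1 = 0.7459. Entropy rate H' = pi_0*H(p01) + pi_1*H(p10) = 0.2541*0.4464 + 0.7459*0.892 = 0.7788

0.7788 bits/symbol


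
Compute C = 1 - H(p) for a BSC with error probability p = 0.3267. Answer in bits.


H(p) = -p*log2(p) - (1-p)*log2(1-p) = -0.3267*log2(0.3267) - 0.6733*log2(0.6733) = 0.527281 + 0.384238 = 0.9115. C = 1 - H(p) = 1 - 0.9115 = 0.0885

0.0885 bits


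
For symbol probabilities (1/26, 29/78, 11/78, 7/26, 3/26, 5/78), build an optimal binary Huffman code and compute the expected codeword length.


Huffman construction (repeatedly merge the two least-probable nodes; each merge adds 1 bit to every symbol beneath it): 1/26 + 5/78 = 4/39; 4/39 + 3/26 = 17/78; 11/78 + 17/78 = 14/39; 7/26 + 14/39 = 49/78; 29/78 + 49/78 = 1. Resulting codeword lengths (in the order the probabilities were given): (5, 1, 3, 2, 4, 5). L_avg = sum(p_i * l_i) = 1/26*5 + 29/78*1 + 11/78*3 + 7/26*2 + 3/26*4 + 5/78*5 = 30/13 = 2.3077

2.3077 bits


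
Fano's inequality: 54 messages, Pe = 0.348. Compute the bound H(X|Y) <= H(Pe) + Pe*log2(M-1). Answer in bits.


H(Pe) = -Pe*log2(Pe) - (1-Pe)*log2(1-Pe) = -0.348*log2(0.348) - 0.652*log2(0.652) = 0.529949 + 0.402321 = 0.9323. Pe*log2(M-1) = 0.348*log2(53) = 1.993316. Bound = H(Pe) + Pe*log2(M-1) = 0.529949 + 0.402321 + 1.993316 = 2.9256

2.9256 bits


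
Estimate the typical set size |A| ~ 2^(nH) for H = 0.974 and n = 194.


log2|A_typical| = nH = 194 * 0.974 = 188.956, so |A_typical| ~ 2^188.956 = 7.611e+56

7.611e+56


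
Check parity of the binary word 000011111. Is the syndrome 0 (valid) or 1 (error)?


Syndrome = XOR of all bits = 0 XOR 0 XOR 0 XOR 0 XOR 1 XOR 1 XOR 1 XOR 1 XOR 1 = 1

1


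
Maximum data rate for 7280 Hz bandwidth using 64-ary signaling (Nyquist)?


Rate = 2 * B * log2(M) = 2 * 7280 * 6.0 = 87360.0

87360.0 bps


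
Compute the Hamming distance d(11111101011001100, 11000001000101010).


Count differing positions: . . ^ ^ ^ ^ . . . ^ ^ ^ . . ^ ^ . = 9 differences

9


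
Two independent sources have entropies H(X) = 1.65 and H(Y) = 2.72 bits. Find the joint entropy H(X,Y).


For independent variables, H(X,Y) = H(X) + H(Y) = 1.65 + 2.72 = 4.37

4.37 bits


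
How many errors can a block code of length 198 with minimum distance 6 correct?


Correction capability = floor((d-1)/2) = floor((6-1)/2) = 2

2 errors


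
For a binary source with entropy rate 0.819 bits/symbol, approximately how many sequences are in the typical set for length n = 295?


log2|A_typical| = nH = 295 * 0.819 = 241.605, so |A_typical| ~ 2^241.605 = 5.375e+72

5.375e+72


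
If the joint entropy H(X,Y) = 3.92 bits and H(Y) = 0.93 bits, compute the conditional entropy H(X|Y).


H(X|Y) = H(X,Y) - H(Y) = 3.92 - 0.93 = 2.99

2.99 bits


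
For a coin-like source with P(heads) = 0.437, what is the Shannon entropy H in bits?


H = -p*log2(p) - (1-p)*log2(1-p). -0.437*log2(0.437) = 0.521907; -0.563*log2(0.563) = 0.466611. H = 0.521907 + 0.466611 = 0.9885

0.9885 bits


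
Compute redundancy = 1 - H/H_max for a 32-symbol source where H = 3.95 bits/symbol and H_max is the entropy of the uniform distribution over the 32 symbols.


H_max = log2(K) = log2(32) = 5.0 bits/symbol. Redundancy = 1 - H/H_max = 1 - 3.95/5.0 = 1 - 0.79 = 0.21

0.21


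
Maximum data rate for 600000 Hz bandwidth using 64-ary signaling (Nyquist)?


Rate = 2 * B * log2(M) = 2 * 600000 * 6.0 = 7200000.0

7200000.0 bps


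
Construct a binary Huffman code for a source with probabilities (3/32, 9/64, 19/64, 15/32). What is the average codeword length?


Huffman construction (repeatedly merge the two least-probable nodes; each merge adds 1 bit to every symbol beneath it): 3/32 + 9/64 = 15/64; 15/64 + 19/64 = 17/32; 15/32 + 17/32 = 1. Resulting codeword lengths (in the order the probabilities were given): (3, 3, 2, 1). L_avg = sum(p_i * l_i) = 3/32*3 + 9/64*3 + 19/64*2 + 15/32*1 = 113/64 = 1.7656

1.7656 bits


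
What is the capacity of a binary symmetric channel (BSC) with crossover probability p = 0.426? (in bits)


H(p) = -p*log2(p) - (1-p)*log2(1-p) = -0.426*log2(0.426) - 0.574*log2(0.574) = 0.524438 + 0.459704 = 0.9841. C = 1 - H(p) = 1 - 0.9841 = 0.0159

0.0159 bits


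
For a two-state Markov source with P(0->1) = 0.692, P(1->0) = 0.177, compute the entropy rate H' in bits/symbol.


Stationary distribution: pi_0 = p10/(p01+p10) = 0.2037, pi_1 = 0.7963. Entropy rate H' = pi_0*H(p01) + pi_1*H(p10) = 0.2037*0.8909 + 0.7963*0.6735 = 0.7177

0.7177 bits/symbol


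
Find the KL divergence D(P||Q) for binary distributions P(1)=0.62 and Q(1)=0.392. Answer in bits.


KL = p*log2(p/q) + (1-p)*log2((1-p)/(1-q)) = 0.62*log2(0.62/0.392) + 0.38*log2(0.38/0.608) = 0.1524

0.1524 bits


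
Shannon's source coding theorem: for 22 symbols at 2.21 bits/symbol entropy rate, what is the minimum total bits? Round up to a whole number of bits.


Minimum bits >= n * H = 22 * 2.21 = 48.62, rounded up to a whole number of bits = 49

49 bits


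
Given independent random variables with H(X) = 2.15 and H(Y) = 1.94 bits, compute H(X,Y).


For independent variables, H(X,Y) = H(X) + H(Y) = 2.15 + 1.94 = 4.09

4.09 bits


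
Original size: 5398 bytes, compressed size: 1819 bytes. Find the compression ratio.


Ratio = original / compressed = 5398 / 1819 = 2.9676

2.9676


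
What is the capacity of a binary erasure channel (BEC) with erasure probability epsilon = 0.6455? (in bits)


C = 1 - epsilon = 1 - 0.6455 = 0.3545

0.3545 bits


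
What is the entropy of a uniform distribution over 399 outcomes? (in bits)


H = log2(n) = log2(399) = 8.6402

8.6402 bits


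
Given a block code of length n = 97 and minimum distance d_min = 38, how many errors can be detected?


Detection capability = d_min - 1 = 38 - 1 = 37

37 errors


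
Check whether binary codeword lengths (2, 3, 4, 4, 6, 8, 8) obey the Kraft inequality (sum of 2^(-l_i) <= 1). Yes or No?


Kraft sum = sum(2^(-l_i)) = 0.5234, need <= 1. Result: satisfied (a binary prefix-free code with these lengths exists)

Yes


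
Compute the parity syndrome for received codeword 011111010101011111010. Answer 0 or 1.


Syndrome = XOR of all bits = 0 XOR 1 XOR 1 XOR 1 XOR 1 XOR 1 XOR 0 XOR 1 XOR 0 XOR 1 XOR 0 XOR 1 XOR 0 XOR 1 XOR 1 XOR 1 XOR 1 XOR 1 XOR 0 XOR 1 XOR 0 = 0

0


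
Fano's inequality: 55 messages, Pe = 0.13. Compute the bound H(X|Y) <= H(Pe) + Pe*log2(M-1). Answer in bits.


H(Pe) = -Pe*log2(Pe) - (1-Pe)*log2(1-Pe) = -0.13*log2(0.13) - 0.87*log2(0.87) = 0.382644 + 0.174794 = 0.5574. Pe*log2(M-1) = 0.13*log2(54) = 0.748135. Bound = H(Pe) + Pe*log2(M-1) = 0.382644 + 0.174794 + 0.748135 = 1.3056

1.3056 bits


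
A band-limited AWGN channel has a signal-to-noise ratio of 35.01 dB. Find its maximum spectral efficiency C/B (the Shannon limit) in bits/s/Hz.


SNR_linear = 10^(35.01/10) = 3169.5675; C/B = log2(1 + SNR_linear) = log2(1 + 3169.5675) = 11.6305

11.6305 bits/s/Hz


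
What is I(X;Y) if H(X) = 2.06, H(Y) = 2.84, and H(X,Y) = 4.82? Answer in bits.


I(X;Y) = H(X) + H(Y) - H(X,Y) = 2.06 + 2.84 - 4.82 = 0.08

0.08 bits


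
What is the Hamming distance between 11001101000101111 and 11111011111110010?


Count differing positions: . . ^ ^ . ^ ^ . ^ ^ ^ . ^ ^ ^ . ^ = 11 differences

11


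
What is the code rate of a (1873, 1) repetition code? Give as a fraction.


Rate = k/n = 1/1873

1/1873


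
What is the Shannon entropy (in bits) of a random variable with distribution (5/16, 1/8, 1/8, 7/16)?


H = -sum(p_i * log2(p_i)). Terms: -(5/16)*log2(5/16) = 0.524397; -(1/8)*log2(1/8) = 0.375000; -(1/8)*log2(1/8) = 0.375000; -(7/16)*log2(7/16) = 0.521782. H = 0.524397 + 0.375000 + 0.375000 + 0.521782 = 1.7962

1.7962 bits


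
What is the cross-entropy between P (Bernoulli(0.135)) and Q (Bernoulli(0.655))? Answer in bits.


H(P,Q) = -p*log2(q) - (1-p)*log2(1-q). -0.135*log2(0.655) = 0.082408; -0.865*log2(0.345) = 1.328062. H(P,Q) = 0.082408 + 1.328062 = 1.4105

1.4105 bits


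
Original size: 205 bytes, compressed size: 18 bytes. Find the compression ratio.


Ratio = original / compressed = 205 / 18 = 11.3889

11.3889


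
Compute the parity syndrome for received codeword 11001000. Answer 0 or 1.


Syndrome = XOR of all bits = 1 XOR 1 XOR 0 XOR 0 XOR 1 XOR 0 XOR 0 XOR 0 = 1

1


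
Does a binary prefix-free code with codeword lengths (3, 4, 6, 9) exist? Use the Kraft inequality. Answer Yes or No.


Kraft sum = sum(2^(-l_i)) = 0.2051, need <= 1. Result: satisfied (a binary prefix-free code with these lengths exists)

Yes


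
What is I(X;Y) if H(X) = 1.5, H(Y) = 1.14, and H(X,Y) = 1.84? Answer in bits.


I(X;Y) = H(X) + H(Y) - H(X,Y) = 1.5 + 1.14 - 1.84 = 0.8

0.8 bits


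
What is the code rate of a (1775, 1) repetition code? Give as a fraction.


Rate = k/n = 1/1775

1/1775


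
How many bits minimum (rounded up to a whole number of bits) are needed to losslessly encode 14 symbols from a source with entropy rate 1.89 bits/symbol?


Minimum bits >= n * H = 14 * 1.89 = 26.46, rounded up to a whole number of bits = 27

27 bits


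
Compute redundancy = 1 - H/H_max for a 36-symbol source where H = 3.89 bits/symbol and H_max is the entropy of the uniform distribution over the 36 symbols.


H_max = log2(K) = log2(36) = 5.1699 bits/symbol. Redundancy = 1 - H/H_max = 1 - 3.89/5.1699 = 1 - 0.7524 = 0.2476

0.2476


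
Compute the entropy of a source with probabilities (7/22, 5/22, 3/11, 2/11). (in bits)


H = -sum(p_i * log2(p_i)). Terms: -(7/22)*log2(7/22) = 0.525661; -(5/22)*log2(5/22) = 0.485796; -(3/11)*log2(3/11) = 0.511219; -(2/11)*log2(2/11) = 0.447169. H = 0.525661 + 0.485796 + 0.511219 + 0.447169 = 1.9698

1.9698 bits


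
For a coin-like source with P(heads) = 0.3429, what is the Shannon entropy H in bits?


H = -p*log2(p) - (1-p)*log2(1-p). -0.3429*log2(0.3429) = 0.529486; -0.6571*log2(0.6571) = 0.398081. H = 0.529486 + 0.398081 = 0.9276

0.9276 bits


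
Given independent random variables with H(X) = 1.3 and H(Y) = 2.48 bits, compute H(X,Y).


For independent variables, H(X,Y) = H(X) + H(Y) = 1.3 + 2.48 = 3.78

3.78 bits


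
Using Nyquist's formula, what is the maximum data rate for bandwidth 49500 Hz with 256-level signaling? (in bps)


Rate = 2 * B * log2(M) = 2 * 49500 * 8.0 = 792000.0

792000.0 bps


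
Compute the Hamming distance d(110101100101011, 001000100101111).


Count differing positions: ^ ^ ^ ^ . ^ . . . . . . ^ . . = 6 differences

6


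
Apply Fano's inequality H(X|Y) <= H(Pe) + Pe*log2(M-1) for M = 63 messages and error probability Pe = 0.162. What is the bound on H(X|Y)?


H(Pe) = -Pe*log2(Pe) - (1-Pe)*log2(1-Pe) = -0.162*log2(0.162) - 0.838*log2(0.838) = 0.425401 + 0.213671 = 0.6391. Pe*log2(M-1) = 0.162*log2(62) = 0.964580. Bound = H(Pe) + Pe*log2(M-1) = 0.425401 + 0.213671 + 0.964580 = 1.6037

1.6037 bits


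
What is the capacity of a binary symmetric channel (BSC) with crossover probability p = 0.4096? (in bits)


H(p) = -p*log2(p) - (1-p)*log2(1-p) = -0.4096*log2(0.4096) - 0.5904*log2(0.5904) = 0.527447 + 0.448843 = 0.9763. C = 1 - H(p) = 1 - 0.9763 = 0.0237

0.0237 bits


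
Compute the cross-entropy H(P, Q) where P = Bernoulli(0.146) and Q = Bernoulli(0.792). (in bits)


H(P,Q) = -p*log2(q) - (1-p)*log2(1-q). -0.146*log2(0.792) = 0.049118; -0.854*log2(0.208) = 1.934604. H(P,Q) = 0.049118 + 1.934604 = 1.9837

1.9837 bits


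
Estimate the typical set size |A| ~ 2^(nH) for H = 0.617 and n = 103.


log2|A_typical| = nH = 103 * 0.617 = 63.551, so |A_typical| ~ 2^63.551 = 1.351e+19

1.351e+19


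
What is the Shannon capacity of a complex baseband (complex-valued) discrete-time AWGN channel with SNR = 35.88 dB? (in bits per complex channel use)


SNR_linear = 10^(35.88/10) = 3872.5764; C = log2(1 + SNR_linear) = log2(1 + 3872.5764) = 11.9195

11.9195 bits/channel use


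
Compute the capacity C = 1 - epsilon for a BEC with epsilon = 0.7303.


C = 1 - epsilon = 1 - 0.7303 = 0.2697

0.2697 bits


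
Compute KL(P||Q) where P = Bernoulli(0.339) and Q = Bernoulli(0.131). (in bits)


KL = p*log2(p/q) + (1-p)*log2((1-p)/(1-q)) = 0.339*log2(0.339/0.131) + 0.661*log2(0.661/0.869) = 0.2041

0.2041 bits


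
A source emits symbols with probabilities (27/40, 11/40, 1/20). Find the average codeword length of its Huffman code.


Huffman construction (repeatedly merge the two least-probable nodes; each merge adds 1 bit to every symbol beneath it): 1/20 + 11/40 = 13/40; 13/40 + 27/40 = 1. Resulting codeword lengths (in the order the probabilities were given): (1, 2, 2). L_avg = sum(p_i * l_i) = 27/40*1 + 11/40*2 + 1/20*2 = 53/40 = 1.325

1.325 bits


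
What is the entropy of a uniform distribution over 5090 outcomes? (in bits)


H = log2(n) = log2(5090) = 12.3134

12.3134 bits


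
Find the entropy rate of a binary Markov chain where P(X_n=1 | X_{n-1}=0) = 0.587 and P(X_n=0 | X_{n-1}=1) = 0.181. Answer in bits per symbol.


Stationary distribution: pi_0 = p10/(p01+p10) = 0.2357, pi_1 = 0.7643. Entropy rate H' = pi_0*H(p01) + pi_1*H(p10) = 0.2357*0.978 + 0.7643*0.6823 = 0.752

0.752 bits/symbol


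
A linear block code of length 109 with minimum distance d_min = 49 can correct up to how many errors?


Correction capability = floor((d-1)/2) = floor((49-1)/2) = 24

24 errors


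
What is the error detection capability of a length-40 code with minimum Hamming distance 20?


Detection capability = d_min - 1 = 20 - 1 = 19

19 errors


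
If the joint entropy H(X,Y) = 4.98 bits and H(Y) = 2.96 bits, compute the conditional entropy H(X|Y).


H(X|Y) = H(X,Y) - H(Y) = 4.98 - 2.96 = 2.02

2.02 bits


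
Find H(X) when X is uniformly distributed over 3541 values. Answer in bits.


H = log2(n) = log2(3541) = 11.7899

11.7899 bits


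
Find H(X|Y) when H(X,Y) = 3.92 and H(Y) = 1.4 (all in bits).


H(X|Y) = H(X,Y) - H(Y) = 3.92 - 1.4 = 2.52

2.52 bits


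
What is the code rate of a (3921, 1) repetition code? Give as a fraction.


Rate = k/n = 1/3921

1/3921


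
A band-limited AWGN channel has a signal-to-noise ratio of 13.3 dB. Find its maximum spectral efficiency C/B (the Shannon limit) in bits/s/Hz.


SNR_linear = 10^(13.3/10) = 21.3796; C/B = log2(1 + SNR_linear) = log2(1 + 21.3796) = 4.4841

4.4841 bits/s/Hz


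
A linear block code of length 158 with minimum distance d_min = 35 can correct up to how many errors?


Correction capability = floor((d-1)/2) = floor((35-1)/2) = 17

17 errors


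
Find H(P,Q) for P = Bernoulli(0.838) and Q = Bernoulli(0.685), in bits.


H(P,Q) = -p*log2(q) - (1-p)*log2(1-q). -0.838*log2(0.685) = 0.457401; -0.162*log2(0.315) = 0.269985. H(P,Q) = 0.457401 + 0.269985 = 0.7274

0.7274 bits


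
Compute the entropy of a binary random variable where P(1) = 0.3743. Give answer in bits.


H = -p*log2(p) - (1-p)*log2(1-p). -0.3743*log2(0.3743) = 0.530657; -0.6257*log2(0.6257) = 0.423259. H = 0.530657 + 0.423259 = 0.9539

0.9539 bits


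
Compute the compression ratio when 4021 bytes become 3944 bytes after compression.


Ratio = original / compressed = 4021 / 3944 = 1.0195

1.0195


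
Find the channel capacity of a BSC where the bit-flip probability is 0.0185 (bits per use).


H(p) = -p*log2(p) - (1-p)*log2(1-p) = -0.0185*log2(0.0185) - 0.9815*log2(0.9815) = 0.106492 + 0.026441 = 0.1329. C = 1 - H(p) = 1 - 0.1329 = 0.8671

0.8671 bits


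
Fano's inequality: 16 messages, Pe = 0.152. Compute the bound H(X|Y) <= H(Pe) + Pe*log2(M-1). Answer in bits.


H(Pe) = -Pe*log2(Pe) - (1-Pe)*log2(1-Pe) = -0.152*log2(0.152) - 0.848*log2(0.848) = 0.413114 + 0.201709 = 0.6148. Pe*log2(M-1) = 0.152*log2(15) = 0.593847. Bound = H(Pe) + Pe*log2(M-1) = 0.413114 + 0.201709 + 0.593847 = 1.2087

1.2087 bits


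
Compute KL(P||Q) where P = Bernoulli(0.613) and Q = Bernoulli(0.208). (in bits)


KL = p*log2(p/q) + (1-p)*log2((1-p)/(1-q)) = 0.613*log2(0.613/0.208) + 0.387*log2(0.387/0.792) = 0.556

0.556 bits


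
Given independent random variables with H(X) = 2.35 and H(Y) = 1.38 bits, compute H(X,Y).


For independent variables, H(X,Y) = H(X) + H(Y) = 2.35 + 1.38 = 3.73

3.73 bits


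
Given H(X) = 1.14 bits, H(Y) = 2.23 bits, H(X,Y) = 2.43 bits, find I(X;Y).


I(X;Y) = H(X) + H(Y) - H(X,Y) = 1.14 + 2.23 - 2.43 = 0.94

0.94 bits


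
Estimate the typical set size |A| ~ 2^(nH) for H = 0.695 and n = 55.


log2|A_typical| = nH = 55 * 0.695 = 38.225, so |A_typical| ~ 2^38.225 = 3.213e+11

3.213e+11


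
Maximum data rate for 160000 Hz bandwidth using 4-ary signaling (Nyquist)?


Rate = 2 * B * log2(M) = 2 * 160000 * 2.0 = 640000.0

640000.0 bps


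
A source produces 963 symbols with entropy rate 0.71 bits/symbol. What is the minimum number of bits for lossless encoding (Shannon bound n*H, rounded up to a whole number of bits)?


Minimum bits >= n * H = 963 * 0.71 = 683.73, rounded up to a whole number of bits = 684

684 bits


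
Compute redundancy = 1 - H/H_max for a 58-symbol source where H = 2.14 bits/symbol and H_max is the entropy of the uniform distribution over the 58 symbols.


H_max = log2(K) = log2(58) = 5.858 bits/symbol. Redundancy = 1 - H/H_max = 1 - 2.14/5.858 = 1 - 0.3653 = 0.6347

0.6347


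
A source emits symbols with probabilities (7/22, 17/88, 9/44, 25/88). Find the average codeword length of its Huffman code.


Huffman construction (repeatedly merge the two least-probable nodes; each merge adds 1 bit to every symbol beneath it): 17/88 + 9/44 = 35/88; 25/88 + 7/22 = 53/88; 35/88 + 53/88 = 1. Resulting codeword lengths (in the order the probabilities were given): (2, 2, 2, 2). L_avg = sum(p_i * l_i) = 7/22*2 + 17/88*2 + 9/44*2 + 25/88*2 = 2

2.0 bits


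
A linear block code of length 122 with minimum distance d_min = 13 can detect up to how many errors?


Detection capability = d_min - 1 = 13 - 1 = 12

12 errors


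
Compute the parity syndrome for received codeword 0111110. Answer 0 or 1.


Syndrome = XOR of all bits = 0 XOR 1 XOR 1 XOR 1 XOR 1 XOR 1 XOR 0 = 1

1


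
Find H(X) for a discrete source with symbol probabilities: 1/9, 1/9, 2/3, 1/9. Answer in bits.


H = -sum(p_i * log2(p_i)). Terms: -(1/9)*log2(1/9) = 0.352214; -(1/9)*log2(1/9) = 0.352214; -(2/3)*log2(2/3) = 0.389975; -(1/9)*log2(1/9) = 0.352214. H = 0.352214 + 0.352214 + 0.389975 + 0.352214 = 1.4466

1.4466 bits


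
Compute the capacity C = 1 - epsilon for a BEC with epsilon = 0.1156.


C = 1 - epsilon = 1 - 0.1156 = 0.8844

0.8844 bits


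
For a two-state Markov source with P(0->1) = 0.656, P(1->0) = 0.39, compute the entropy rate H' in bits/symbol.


Stationary distribution: pi_0 = p10/(p01+p10) = 0.3728, pi_1 = 0.6272. Entropy rate H' = pi_0*H(p01) + pi_1*H(p10) = 0.3728*0.9286 + 0.6272*0.9648 = 0.9513

0.9513 bits/symbol


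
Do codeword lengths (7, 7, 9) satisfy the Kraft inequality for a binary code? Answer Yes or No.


Kraft sum = sum(2^(-l_i)) = 0.0176, need <= 1. Result: satisfied (a binary prefix-free code with these lengths exists)

Yes


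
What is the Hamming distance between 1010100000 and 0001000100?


Count differing positions: ^ . ^ ^ ^ . . ^ . . = 5 differences

5


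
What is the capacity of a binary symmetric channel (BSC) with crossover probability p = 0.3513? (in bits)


H(p) = -p*log2(p) - (1-p)*log2(1-p) = -0.3513*log2(0.3513) - 0.6487*log2(0.6487) = 0.530191 + 0.405033 = 0.9352. C = 1 - H(p) = 1 - 0.9352 = 0.0648

0.0648 bits


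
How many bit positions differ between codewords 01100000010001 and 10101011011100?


Count differing positions: ^ ^ . . ^ . ^ ^ . . ^ ^ . ^ = 8 differences

8


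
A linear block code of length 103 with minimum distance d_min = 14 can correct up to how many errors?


Correction capability = floor((d-1)/2) = floor((14-1)/2) = 6

6 errors


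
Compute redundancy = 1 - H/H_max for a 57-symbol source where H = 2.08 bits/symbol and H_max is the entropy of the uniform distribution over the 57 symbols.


H_max = log2(K) = log2(57) = 5.8329 bits/symbol. Redundancy = 1 - H/H_max = 1 - 2.08/5.8329 = 1 - 0.3566 = 0.6434

0.6434


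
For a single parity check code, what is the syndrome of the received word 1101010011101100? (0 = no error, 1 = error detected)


Syndrome = XOR of all bits = 1 XOR 1 XOR 0 XOR 1 XOR 0 XOR 1 XOR 0 XOR 0 XOR 1 XOR 1 XOR 1 XOR 0 XOR 1 XOR 1 XOR 0 XOR 0 = 1

1


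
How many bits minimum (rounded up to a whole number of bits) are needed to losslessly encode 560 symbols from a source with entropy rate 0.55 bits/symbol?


Minimum bits >= n * H = 560 * 0.55 = 308.0, rounded up to a whole number of bits = 308

308 bits


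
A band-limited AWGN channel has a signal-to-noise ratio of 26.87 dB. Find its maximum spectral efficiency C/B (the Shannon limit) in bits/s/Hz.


SNR_linear = 10^(26.87/10) = 486.4072; C/B = log2(1 + SNR_linear) = log2(1 + 486.4072) = 8.929

8.929 bits/s/Hz


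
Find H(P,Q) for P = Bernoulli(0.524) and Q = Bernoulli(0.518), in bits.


H(P,Q) = -p*log2(q) - (1-p)*log2(1-q). -0.524*log2(0.518) = 0.497263; -0.476*log2(0.482) = 0.501178. H(P,Q) = 0.497263 + 0.501178 = 0.9984

0.9984 bits


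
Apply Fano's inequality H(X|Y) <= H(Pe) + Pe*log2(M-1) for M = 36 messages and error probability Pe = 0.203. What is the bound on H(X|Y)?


H(Pe) = -Pe*log2(Pe) - (1-Pe)*log2(1-Pe) = -0.203*log2(0.203) - 0.797*log2(0.797) = 0.466991 + 0.260897 = 0.7279. Pe*log2(M-1) = 0.203*log2(35) = 1.041244. Bound = H(Pe) + Pe*log2(M-1) = 0.466991 + 0.260897 + 1.041244 = 1.7691

1.7691 bits


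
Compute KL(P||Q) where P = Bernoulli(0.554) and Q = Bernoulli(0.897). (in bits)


KL = p*log2(p/q) + (1-p)*log2((1-p)/(1-q)) = 0.554*log2(0.554/0.897) + 0.446*log2(0.446/0.103) = 0.5579

0.5579 bits


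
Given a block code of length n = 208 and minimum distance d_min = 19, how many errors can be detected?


Detection capability = d_min - 1 = 19 - 1 = 18

18 errors


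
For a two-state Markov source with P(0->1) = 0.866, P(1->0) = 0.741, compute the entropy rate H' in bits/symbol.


Stationary distribution: pi_0 = p10/(p01+p10) = 0.4611, pi_1 = 0.5389. Entropy rate H' = pi_0*H(p01) + pi_1*H(p10) = 0.4611*0.5683 + 0.5389*0.8252 = 0.7068

0.7068 bits/symbol


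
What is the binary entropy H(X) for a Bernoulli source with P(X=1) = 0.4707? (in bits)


H = -p*log2(p) - (1-p)*log2(1-p). -0.4707*log2(0.4707) = 0.511707; -0.5293*log2(0.5293) = 0.485814. H = 0.511707 + 0.485814 = 0.9975

0.9975 bits


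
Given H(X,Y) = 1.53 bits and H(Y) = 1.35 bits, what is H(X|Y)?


H(X|Y) = H(X,Y) - H(Y) = 1.53 - 1.35 = 0.18

0.18 bits


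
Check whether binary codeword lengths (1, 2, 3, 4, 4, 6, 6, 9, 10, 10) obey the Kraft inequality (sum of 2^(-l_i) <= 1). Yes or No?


Kraft sum = sum(2^(-l_i)) = 1.0352, need <= 1. Result: violated (a binary prefix-free code with these lengths cannot exist)

No


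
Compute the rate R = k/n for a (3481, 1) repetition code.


Rate = k/n = 1/3481

1/3481


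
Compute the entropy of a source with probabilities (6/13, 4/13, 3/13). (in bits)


H = -sum(p_i * log2(p_i)). Terms: -(6/13)*log2(6/13) = 0.514836; -(4/13)*log2(4/13) = 0.523212; -(3/13)*log2(3/13) = 0.488187. H = 0.514836 + 0.523212 + 0.488187 = 1.5262

1.5262 bits


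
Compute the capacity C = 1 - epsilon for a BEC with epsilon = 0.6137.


C = 1 - epsilon = 1 - 0.6137 = 0.3863

0.3863 bits


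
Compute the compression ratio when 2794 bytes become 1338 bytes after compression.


Ratio = original / compressed = 2794 / 1338 = 2.0882

2.0882


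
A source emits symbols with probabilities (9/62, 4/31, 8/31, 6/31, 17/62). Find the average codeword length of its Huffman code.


Huffman construction (repeatedly merge the two least-probable nodes; each merge adds 1 bit to every symbol beneath it): 4/31 + 9/62 = 17/62; 6/31 + 8/31 = 14/31; 17/62 + 17/62 = 17/31; 14/31 + 17/31 = 1. Resulting codeword lengths (in the order the probabilities were given): (3, 3, 2, 2, 2). L_avg = sum(p_i * l_i) = 9/62*3 + 4/31*3 + 8/31*2 + 6/31*2 + 17/62*2 = 141/62 = 2.2742

2.2742 bits


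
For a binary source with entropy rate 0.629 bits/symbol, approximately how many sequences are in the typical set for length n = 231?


log2|A_typical| = nH = 231 * 0.629 = 145.299, so |A_typical| ~ 2^145.299 = 5.487e+43

5.487e+43


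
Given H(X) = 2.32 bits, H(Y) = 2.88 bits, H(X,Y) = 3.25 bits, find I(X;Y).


I(X;Y) = H(X) + H(Y) - H(X,Y) = 2.32 + 2.88 - 3.25 = 1.95

1.95 bits


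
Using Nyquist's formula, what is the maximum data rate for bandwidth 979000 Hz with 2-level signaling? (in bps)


Rate = 2 * B * log2(M) = 2 * 979000 * 1.0 = 1958000.0

1958000.0 bps


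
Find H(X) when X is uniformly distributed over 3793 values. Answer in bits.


H = log2(n) = log2(3793) = 11.8891

11.8891 bits


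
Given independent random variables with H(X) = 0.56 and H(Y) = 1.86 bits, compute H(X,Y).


For independent variables, H(X,Y) = H(X) + H(Y) = 0.56 + 1.86 = 2.42

2.42 bits


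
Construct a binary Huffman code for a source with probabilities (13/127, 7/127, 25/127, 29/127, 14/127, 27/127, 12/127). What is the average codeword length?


Huffman construction (repeatedly merge the two least-probable nodes; each merge adds 1 bit to every symbol beneath it): 7/127 + 12/127 = 19/127; 13/127 + 14/127 = 27/127; 19/127 + 25/127 = 44/127; 27/127 + 27/127 = 54/127; 29/127 + 44/127 = 73/127; 54/127 + 73/127 = 1. Resulting codeword lengths (in the order the probabilities were given): (3, 4, 3, 2, 3, 2, 4). L_avg = sum(p_i * l_i) = 13/127*3 + 7/127*4 + 25/127*3 + 29/127*2 + 14/127*3 + 27/127*2 + 12/127*4 = 344/127 = 2.7087

2.7087 bits


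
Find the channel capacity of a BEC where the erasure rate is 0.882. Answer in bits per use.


C = 1 - epsilon = 1 - 0.882 = 0.118

0.118 bits


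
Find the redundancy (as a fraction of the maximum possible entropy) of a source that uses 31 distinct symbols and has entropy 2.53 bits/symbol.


H_max = log2(K) = log2(31) = 4.9542 bits/symbol. Redundancy = 1 - H/H_max = 1 - 2.53/4.9542 = 1 - 0.5107 = 0.4893

0.4893


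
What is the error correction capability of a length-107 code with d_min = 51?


Correction capability = floor((d-1)/2) = floor((51-1)/2) = 25

25 errors


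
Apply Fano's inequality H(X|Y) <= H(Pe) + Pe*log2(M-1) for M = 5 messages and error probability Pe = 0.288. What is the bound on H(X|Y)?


H(Pe) = -Pe*log2(Pe) - (1-Pe)*log2(1-Pe) = -0.288*log2(0.288) - 0.712*log2(0.712) = 0.517207 + 0.348916 = 0.8661. Pe*log2(M-1) = 0.288*log2(4) = 0.576000. Bound = H(Pe) + Pe*log2(M-1) = 0.517207 + 0.348916 + 0.576000 = 1.4421

1.4421 bits


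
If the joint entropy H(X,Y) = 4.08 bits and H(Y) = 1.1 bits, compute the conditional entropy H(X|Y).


H(X|Y) = H(X,Y) - H(Y) = 4.08 - 1.1 = 2.98

2.98 bits


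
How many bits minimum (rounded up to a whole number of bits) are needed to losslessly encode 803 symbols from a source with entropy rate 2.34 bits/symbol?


Minimum bits >= n * H = 803 * 2.34 = 1879.02, rounded up to a whole number of bits = 1880

1880 bits


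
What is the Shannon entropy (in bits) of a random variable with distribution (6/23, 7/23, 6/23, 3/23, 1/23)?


H = -sum(p_i * log2(p_i)). Terms: -(6/23)*log2(6/23) = 0.505722; -(7/23)*log2(7/23) = 0.522324; -(6/23)*log2(6/23) = 0.505722; -(3/23)*log2(3/23) = 0.383296; -(1/23)*log2(1/23) = 0.196677. H = 0.505722 + 0.522324 + 0.505722 + 0.383296 + 0.196677 = 2.1137

2.1137 bits


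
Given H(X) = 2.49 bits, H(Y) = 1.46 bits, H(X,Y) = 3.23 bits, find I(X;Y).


I(X;Y) = H(X) + H(Y) - H(X,Y) = 2.49 + 1.46 - 3.23 = 0.72

0.72 bits


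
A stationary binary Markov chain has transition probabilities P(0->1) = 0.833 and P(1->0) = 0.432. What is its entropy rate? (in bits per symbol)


Stationary distribution: pi_0 = p10/(p01+p10) = 0.3415, pi_1 = 0.6585. Entropy rate H' = pi_0*H(p01) + pi_1*H(p10) = 0.3415*0.6508 + 0.6585*0.9866 = 0.8719

0.8719 bits/symbol


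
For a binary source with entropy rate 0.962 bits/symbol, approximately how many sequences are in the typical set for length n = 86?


log2|A_typical| = nH = 86 * 0.962 = 82.732, so |A_typical| ~ 2^82.732 = 8.032e+24

8.032e+24


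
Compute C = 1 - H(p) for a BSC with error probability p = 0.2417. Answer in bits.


H(p) = -p*log2(p) - (1-p)*log2(1-p) = -0.2417*log2(0.2417) - 0.7583*log2(0.7583) = 0.495173 + 0.302683 = 0.7979. C = 1 - H(p) = 1 - 0.7979 = 0.2021

0.2021 bits


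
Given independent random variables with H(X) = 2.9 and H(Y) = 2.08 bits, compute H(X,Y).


For independent variables, H(X,Y) = H(X) + H(Y) = 2.9 + 2.08 = 4.98

4.98 bits


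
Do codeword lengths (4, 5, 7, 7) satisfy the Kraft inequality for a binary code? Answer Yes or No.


Kraft sum = sum(2^(-l_i)) = 0.1094, need <= 1. Result: satisfied (a binary prefix-free code with these lengths exists)

Yes


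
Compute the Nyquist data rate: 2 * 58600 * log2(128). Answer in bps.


Rate = 2 * B * log2(M) = 2 * 58600 * 7.0 = 820400.0

820400.0 bps


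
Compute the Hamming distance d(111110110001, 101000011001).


Count differing positions: . ^ . ^ ^ . ^ . ^ . . . = 5 differences

5


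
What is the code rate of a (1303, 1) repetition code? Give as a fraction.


Rate = k/n = 1/1303

1/1303


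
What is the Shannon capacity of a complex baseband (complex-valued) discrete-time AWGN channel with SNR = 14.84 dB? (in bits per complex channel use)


SNR_linear = 10^(14.84/10) = 30.4789; C = log2(1 + SNR_linear) = log2(1 + 30.4789) = 4.9763

4.9763 bits/channel use


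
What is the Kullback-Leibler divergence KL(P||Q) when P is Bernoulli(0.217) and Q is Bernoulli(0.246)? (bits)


KL = p*log2(p/q) + (1-p)*log2((1-p)/(1-q)) = 0.217*log2(0.217/0.246) + 0.783*log2(0.783/0.754) = 0.0034

0.0034 bits


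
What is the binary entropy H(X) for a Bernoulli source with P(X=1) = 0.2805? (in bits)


H = -p*log2(p) - (1-p)*log2(1-p). -0.2805*log2(0.2805) = 0.514417; -0.7195*log2(0.7195) = 0.341715. H = 0.514417 + 0.341715 = 0.8561

0.8561 bits


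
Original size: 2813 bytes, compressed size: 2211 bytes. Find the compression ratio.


Ratio = original / compressed = 2813 / 2211 = 1.2723

1.2723


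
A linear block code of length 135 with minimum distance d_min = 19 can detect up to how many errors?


Detection capability = d_min - 1 = 19 - 1 = 18

18 errors


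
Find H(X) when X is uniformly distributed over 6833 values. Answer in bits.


H = log2(n) = log2(6833) = 12.7383

12.7383 bits


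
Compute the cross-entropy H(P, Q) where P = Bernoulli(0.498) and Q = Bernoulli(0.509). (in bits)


H(P,Q) = -p*log2(q) - (1-p)*log2(1-q). -0.498*log2(0.509) = 0.485183; -0.502*log2(0.491) = 0.515155. H(P,Q) = 0.485183 + 0.515155 = 1.0003

1.0003 bits


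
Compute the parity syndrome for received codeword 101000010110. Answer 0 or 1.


Syndrome = XOR of all bits = 1 XOR 0 XOR 1 XOR 0 XOR 0 XOR 0 XOR 0 XOR 1 XOR 0 XOR 1 XOR 1 XOR 0 = 1

1


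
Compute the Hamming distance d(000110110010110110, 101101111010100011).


Count differing positions: ^ . ^ . ^ ^ . . ^ . . . . ^ . ^ . ^ = 8 differences

8


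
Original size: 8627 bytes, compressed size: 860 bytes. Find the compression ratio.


Ratio = original / compressed = 8627 / 860 = 10.0314

10.0314


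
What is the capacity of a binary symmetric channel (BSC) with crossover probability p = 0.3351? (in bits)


H(p) = -p*log2(p) - (1-p)*log2(1-p) = -0.3351*log2(0.3351) - 0.6649*log2(0.6649) = 0.528565 + 0.391487 = 0.9201. C = 1 - H(p) = 1 - 0.9201 = 0.0799

0.0799 bits


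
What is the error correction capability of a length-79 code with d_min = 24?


Correction capability = floor((d-1)/2) = floor((24-1)/2) = 11

11 errors


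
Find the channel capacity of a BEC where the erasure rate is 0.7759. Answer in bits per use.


C = 1 - epsilon = 1 - 0.7759 = 0.2241

0.2241 bits


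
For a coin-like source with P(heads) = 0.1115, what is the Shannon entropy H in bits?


H = -p*log2(p) - (1-p)*log2(1-p). -0.1115*log2(0.1115) = 0.352885; -0.8885*log2(0.8885) = 0.151539. H = 0.352885 + 0.151539 = 0.5044

0.5044 bits


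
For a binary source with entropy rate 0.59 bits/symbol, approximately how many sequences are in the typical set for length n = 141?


log2|A_typical| = nH = 141 * 0.59 = 83.19, so |A_typical| ~ 2^83.19 = 1.103e+25

1.103e+25


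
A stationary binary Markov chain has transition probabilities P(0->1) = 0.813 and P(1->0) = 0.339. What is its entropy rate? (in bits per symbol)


Stationary distribution: pi_0 = p10/(p01+p10) = 0.2943, pi_1 = 0.7057. Entropy rate H' = pi_0*H(p01) + pi_1*H(p10) = 0.2943*0.6952 + 0.7057*0.9239 = 0.8566

0.8566 bits/symbol


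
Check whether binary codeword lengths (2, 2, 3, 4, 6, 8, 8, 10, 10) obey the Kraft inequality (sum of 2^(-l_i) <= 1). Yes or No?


Kraft sum = sum(2^(-l_i)) = 0.7129, need <= 1. Result: satisfied (a binary prefix-free code with these lengths exists)

Yes


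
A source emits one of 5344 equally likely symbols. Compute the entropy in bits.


H = log2(n) = log2(5344) = 12.3837

12.3837 bits


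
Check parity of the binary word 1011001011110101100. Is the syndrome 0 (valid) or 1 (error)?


Syndrome = XOR of all bits = 1 XOR 0 XOR 1 XOR 1 XOR 0 XOR 0 XOR 1 XOR 0 XOR 1 XOR 1 XOR 1 XOR 1 XOR 0 XOR 1 XOR 0 XOR 1 XOR 1 XOR 0 XOR 0 = 1

1


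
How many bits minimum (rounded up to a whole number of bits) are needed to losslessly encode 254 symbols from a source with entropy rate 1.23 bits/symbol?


Minimum bits >= n * H = 254 * 1.23 = 312.42, rounded up to a whole number of bits = 313

313 bits


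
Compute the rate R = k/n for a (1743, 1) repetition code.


Rate = k/n = 1/1743

1/1743


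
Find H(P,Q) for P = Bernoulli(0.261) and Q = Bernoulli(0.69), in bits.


H(P,Q) = -p*log2(q) - (1-p)*log2(1-q). -0.261*log2(0.69) = 0.139722; -0.739*log2(0.31) = 1.248659. H(P,Q) = 0.139722 + 1.248659 = 1.3884

1.3884 bits
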